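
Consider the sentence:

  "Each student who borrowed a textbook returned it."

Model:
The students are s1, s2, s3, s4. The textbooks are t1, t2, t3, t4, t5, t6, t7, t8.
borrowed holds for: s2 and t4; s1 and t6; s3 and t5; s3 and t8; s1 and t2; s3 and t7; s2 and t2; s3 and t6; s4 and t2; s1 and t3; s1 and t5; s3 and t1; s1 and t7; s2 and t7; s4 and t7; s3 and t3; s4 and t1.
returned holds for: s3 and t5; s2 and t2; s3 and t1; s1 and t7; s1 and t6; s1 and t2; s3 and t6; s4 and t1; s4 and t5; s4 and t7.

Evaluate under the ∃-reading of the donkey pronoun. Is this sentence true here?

True

"it" takes "a textbook" as antecedent — a donkey pronoun bound across the clause boundary.
Weak reading: every student s with some borrowed-textbook has at least one borrowed-textbook t such that returned(s,t).
Per student: s1:✓  s2:✓  s3:✓  s4:✓
Every student in the restrictor has a witness.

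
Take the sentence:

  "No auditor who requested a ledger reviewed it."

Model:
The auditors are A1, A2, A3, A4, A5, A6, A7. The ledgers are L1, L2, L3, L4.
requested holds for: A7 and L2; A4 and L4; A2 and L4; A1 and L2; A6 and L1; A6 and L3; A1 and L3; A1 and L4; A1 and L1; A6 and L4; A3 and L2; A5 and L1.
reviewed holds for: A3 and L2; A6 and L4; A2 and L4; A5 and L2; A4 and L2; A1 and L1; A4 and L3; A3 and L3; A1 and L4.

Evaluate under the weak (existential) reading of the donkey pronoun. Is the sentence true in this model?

False

"it" takes "a ledger" as antecedent — a donkey pronoun bound across the clause boundary.
Truth condition: for no (a,l) with requested(a,l) does reviewed(a,l) hold.
Restrictor pairs — does the scope hold? (A1,L1):holds  (A1,L2):fails  (A1,L3):fails  (A1,L4):holds  (A2,L4):holds  (A3,L2):holds  (A4,L4):fails  (A5,L1):fails  (A6,L1):fails  (A6,L3):fails  (A6,L4):holds  (A7,L2):fails
Scope holds for 5 pair(s), so the sentence is false.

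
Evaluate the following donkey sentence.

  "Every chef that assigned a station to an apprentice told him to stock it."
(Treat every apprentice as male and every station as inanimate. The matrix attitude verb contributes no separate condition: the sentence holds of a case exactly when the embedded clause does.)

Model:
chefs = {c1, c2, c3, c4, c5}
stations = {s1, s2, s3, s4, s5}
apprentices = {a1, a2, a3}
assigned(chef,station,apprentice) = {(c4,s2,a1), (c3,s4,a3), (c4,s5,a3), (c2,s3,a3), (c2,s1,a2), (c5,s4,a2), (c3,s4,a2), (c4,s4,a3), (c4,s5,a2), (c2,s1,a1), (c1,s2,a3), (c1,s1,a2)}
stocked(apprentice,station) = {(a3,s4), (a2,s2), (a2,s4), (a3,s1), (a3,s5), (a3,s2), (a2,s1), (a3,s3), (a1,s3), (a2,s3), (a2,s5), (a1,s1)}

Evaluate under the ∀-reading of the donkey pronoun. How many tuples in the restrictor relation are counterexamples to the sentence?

"him" takes "an apprentice" as antecedent and "it" takes "a station"; both are donkey pronouns co-varying with the restrictor.
Strong reading: for every (c,s,a) with assigned(c,s,a), stocked(a,s).
Restrictor triples: (c1,s1,a2)→stocked(a2,s1) ✓  (c1,s2,a3)→stocked(a3,s2) ✓  (c2,s1,a1)→stocked(a1,s1) ✓  (c2,s1,a2)→stocked(a2,s1) ✓  (c2,s3,a3)→stocked(a3,s3) ✓  (c3,s4,a2)→stocked(a2,s4) ✓  (c3,s4,a3)→stocked(a3,s4) ✓  (c4,s2,a1)→stocked(a1,s2) ✗  (c4,s4,a3)→stocked(a3,s4) ✓  (c4,s5,a2)→stocked(a2,s5) ✓  (c4,s5,a3)→stocked(a3,s5) ✓  (c5,s4,a2)→stocked(a2,s4) ✓
Counterexamples (restrictor triples failing the scope): 1.

1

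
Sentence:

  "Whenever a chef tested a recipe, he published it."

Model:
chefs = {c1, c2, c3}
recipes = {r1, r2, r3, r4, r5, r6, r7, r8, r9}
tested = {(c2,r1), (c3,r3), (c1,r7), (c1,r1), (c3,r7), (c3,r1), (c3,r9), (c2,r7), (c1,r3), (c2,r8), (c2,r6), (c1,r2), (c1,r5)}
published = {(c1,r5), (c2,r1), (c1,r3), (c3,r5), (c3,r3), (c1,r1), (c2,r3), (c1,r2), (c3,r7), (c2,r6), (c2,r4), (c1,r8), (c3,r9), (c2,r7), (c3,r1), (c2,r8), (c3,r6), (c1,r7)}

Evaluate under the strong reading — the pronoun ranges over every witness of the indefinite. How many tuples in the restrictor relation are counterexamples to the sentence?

0

"it" takes "a recipe" as antecedent — a donkey pronoun bound across the clause boundary.
Strong reading: for every (c,r) with tested(c,r), published(c,r).
Restrictor pairs: (c1,r1) ✓  (c1,r2) ✓  (c1,r3) ✓  (c1,r5) ✓  (c1,r7) ✓  (c2,r1) ✓  (c2,r6) ✓  (c2,r7) ✓  (c2,r8) ✓  (c3,r1) ✓  (c3,r3) ✓  (c3,r7) ✓  (c3,r9) ✓
Counterexamples (restrictor pairs failing the scope): 0.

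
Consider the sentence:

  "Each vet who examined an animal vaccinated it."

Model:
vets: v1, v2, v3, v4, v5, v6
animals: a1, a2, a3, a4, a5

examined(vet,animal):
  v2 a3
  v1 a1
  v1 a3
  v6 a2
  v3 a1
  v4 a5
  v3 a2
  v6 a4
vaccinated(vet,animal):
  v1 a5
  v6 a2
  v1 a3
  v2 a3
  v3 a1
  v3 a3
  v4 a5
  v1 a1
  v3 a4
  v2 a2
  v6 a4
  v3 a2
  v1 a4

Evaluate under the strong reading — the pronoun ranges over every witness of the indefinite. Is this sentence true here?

"it" takes "an animal" as antecedent — a donkey pronoun bound across the clause boundary.
Strong reading: for every (v,a) with examined(v,a), vaccinated(v,a).
Restrictor pairs: (v1,a1) ✓  (v1,a3) ✓  (v2,a3) ✓  (v3,a1) ✓  (v3,a2) ✓  (v4,a5) ✓  (v6,a2) ✓  (v6,a4) ✓
Every restrictor pair satisfies the scope.

True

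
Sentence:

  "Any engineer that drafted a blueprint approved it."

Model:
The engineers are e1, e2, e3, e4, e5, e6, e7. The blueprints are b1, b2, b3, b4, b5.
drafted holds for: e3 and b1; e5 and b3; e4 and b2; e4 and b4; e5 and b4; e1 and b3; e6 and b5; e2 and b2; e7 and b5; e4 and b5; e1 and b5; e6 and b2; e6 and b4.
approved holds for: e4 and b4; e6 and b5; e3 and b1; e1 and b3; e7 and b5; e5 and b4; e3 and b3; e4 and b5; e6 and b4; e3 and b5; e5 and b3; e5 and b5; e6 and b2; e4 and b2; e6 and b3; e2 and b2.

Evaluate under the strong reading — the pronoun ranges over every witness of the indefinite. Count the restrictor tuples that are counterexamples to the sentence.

"it" takes "a blueprint" as antecedent — a donkey pronoun bound across the clause boundary.
Strong reading: for every (e,b) with drafted(e,b), approved(e,b).
Restrictor pairs: (e1,b3) ✓  (e1,b5) ✗  (e2,b2) ✓  (e3,b1) ✓  (e4,b2) ✓  (e4,b4) ✓  (e4,b5) ✓  (e5,b3) ✓  (e5,b4) ✓  (e6,b2) ✓  (e6,b4) ✓  (e6,b5) ✓  (e7,b5) ✓
Counterexamples (restrictor pairs failing the scope): 1.

1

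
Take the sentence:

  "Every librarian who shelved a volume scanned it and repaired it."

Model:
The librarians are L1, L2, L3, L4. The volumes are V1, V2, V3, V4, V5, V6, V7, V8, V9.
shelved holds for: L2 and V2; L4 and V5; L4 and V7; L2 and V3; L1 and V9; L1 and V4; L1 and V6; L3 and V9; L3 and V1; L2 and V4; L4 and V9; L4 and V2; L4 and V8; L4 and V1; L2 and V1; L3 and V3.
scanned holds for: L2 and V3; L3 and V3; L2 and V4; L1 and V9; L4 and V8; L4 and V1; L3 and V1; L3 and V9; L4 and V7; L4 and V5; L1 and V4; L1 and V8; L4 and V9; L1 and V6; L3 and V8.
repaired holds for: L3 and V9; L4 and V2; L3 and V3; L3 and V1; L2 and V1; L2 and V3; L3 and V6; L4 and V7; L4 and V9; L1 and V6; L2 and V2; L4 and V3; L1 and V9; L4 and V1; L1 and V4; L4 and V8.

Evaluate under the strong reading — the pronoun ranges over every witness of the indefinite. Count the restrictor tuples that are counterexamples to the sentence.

"it" takes "a volume" as antecedent — a donkey pronoun bound across the clause boundary.
Strong reading: for every (l,v) with shelved(l,v), scanned(l,v) ∧ repaired(l,v).
Restrictor pairs: (L1,V4) ✓  (L1,V6) ✓  (L1,V9) ✓  (L2,V1) ✗  (L2,V2) ✗  (L2,V3) ✓  (L2,V4) ✗  (L3,V1) ✓  (L3,V3) ✓  (L3,V9) ✓  (L4,V1) ✓  (L4,V2) ✗  (L4,V5) ✗  (L4,V7) ✓  (L4,V8) ✓  (L4,V9) ✓
Counterexamples (restrictor pairs failing the scope): 5.

5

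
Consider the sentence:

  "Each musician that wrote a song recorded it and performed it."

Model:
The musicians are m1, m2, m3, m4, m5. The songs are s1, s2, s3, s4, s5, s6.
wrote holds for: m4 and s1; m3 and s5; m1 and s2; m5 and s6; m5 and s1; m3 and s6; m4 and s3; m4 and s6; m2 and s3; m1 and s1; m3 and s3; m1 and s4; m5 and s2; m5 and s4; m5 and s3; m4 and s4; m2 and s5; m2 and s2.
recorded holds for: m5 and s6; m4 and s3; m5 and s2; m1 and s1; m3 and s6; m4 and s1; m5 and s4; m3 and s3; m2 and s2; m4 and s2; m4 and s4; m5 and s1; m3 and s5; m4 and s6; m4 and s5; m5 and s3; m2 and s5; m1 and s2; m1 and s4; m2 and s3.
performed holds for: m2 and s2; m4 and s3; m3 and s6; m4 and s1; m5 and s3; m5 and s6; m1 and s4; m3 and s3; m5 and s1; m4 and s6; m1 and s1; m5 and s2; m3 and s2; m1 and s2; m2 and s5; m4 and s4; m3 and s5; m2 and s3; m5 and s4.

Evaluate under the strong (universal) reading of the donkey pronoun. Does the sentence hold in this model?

True

"it" takes "a song" as antecedent — a donkey pronoun bound across the clause boundary.
Strong reading: for every (m,s) with wrote(m,s), recorded(m,s) ∧ performed(m,s).
Restrictor pairs: (m1,s1) ✓  (m1,s2) ✓  (m1,s4) ✓  (m2,s2) ✓  (m2,s3) ✓  (m2,s5) ✓  (m3,s3) ✓  (m3,s5) ✓  (m3,s6) ✓  (m4,s1) ✓  (m4,s3) ✓  (m4,s4) ✓  (m4,s6) ✓  (m5,s1) ✓  (m5,s2) ✓  (m5,s3) ✓  (m5,s4) ✓  (m5,s6) ✓
Every restrictor pair satisfies the scope.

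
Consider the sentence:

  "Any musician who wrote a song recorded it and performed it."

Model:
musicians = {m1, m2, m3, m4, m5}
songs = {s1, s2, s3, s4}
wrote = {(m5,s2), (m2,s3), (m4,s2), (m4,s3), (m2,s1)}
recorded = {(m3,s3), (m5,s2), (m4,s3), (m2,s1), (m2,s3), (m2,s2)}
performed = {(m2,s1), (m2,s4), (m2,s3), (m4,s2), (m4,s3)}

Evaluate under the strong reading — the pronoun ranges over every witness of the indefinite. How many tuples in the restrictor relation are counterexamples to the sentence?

2

"it" takes "a song" as antecedent — a donkey pronoun bound across the clause boundary.
Strong reading: for every (m,s) with wrote(m,s), recorded(m,s) ∧ performed(m,s).
Restrictor pairs: (m2,s1) ✓  (m2,s3) ✓  (m4,s2) ✗  (m4,s3) ✓  (m5,s2) ✗
Counterexamples (restrictor pairs failing the scope): 2.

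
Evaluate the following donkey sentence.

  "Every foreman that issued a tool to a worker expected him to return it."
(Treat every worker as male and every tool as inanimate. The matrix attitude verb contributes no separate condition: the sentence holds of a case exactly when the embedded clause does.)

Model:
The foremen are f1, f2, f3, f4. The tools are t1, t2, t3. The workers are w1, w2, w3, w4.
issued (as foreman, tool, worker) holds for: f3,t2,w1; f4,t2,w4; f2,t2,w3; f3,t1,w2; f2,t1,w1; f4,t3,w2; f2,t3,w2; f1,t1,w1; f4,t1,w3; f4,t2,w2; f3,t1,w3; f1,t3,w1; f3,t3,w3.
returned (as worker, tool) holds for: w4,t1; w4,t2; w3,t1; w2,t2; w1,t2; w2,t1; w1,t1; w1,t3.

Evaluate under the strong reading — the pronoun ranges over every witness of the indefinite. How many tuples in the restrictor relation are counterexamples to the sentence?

4

"him" takes "a worker" as antecedent and "it" takes "a tool"; both are donkey pronouns co-varying with the restrictor.
Strong reading: for every (f,t,w) with issued(f,t,w), returned(w,t).
Restrictor triples: (f1,t1,w1)→returned(w1,t1) ✓  (f1,t3,w1)→returned(w1,t3) ✓  (f2,t1,w1)→returned(w1,t1) ✓  (f2,t2,w3)→returned(w3,t2) ✗  (f2,t3,w2)→returned(w2,t3) ✗  (f3,t1,w2)→returned(w2,t1) ✓  (f3,t1,w3)→returned(w3,t1) ✓  (f3,t2,w1)→returned(w1,t2) ✓  (f3,t3,w3)→returned(w3,t3) ✗  (f4,t1,w3)→returned(w3,t1) ✓  (f4,t2,w2)→returned(w2,t2) ✓  (f4,t2,w4)→returned(w4,t2) ✓  (f4,t3,w2)→returned(w2,t3) ✗
Counterexamples (restrictor triples failing the scope): 4.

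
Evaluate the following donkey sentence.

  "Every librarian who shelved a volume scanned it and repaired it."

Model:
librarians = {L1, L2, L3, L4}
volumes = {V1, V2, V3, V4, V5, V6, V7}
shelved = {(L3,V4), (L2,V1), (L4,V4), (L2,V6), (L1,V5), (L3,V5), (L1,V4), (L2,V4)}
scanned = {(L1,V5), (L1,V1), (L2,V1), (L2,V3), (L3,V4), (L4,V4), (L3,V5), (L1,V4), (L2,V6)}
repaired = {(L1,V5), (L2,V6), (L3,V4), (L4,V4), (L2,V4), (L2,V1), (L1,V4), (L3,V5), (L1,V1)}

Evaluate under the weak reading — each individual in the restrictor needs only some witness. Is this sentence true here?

"it" takes "a volume" as antecedent — a donkey pronoun bound across the clause boundary.
Weak reading: every librarian l with some shelved-volume has at least one shelved-volume v such that scanned(l,v) ∧ repaired(l,v).
Per librarian: L1:✓  L2:✓  L3:✓  L4:✓
Every librarian in the restrictor has a witness.

True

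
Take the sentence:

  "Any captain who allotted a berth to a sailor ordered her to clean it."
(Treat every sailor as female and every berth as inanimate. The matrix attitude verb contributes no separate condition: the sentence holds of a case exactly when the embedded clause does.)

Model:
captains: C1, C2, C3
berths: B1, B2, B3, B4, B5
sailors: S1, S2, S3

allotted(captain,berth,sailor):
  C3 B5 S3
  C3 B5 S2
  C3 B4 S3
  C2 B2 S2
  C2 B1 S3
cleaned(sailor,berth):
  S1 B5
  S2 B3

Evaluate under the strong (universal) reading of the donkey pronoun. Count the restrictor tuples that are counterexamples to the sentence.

5

"her" takes "a sailor" as antecedent and "it" takes "a berth"; both are donkey pronouns co-varying with the restrictor.
Strong reading: for every (c,b,s) with allotted(c,b,s), cleaned(s,b).
Restrictor triples: (C2,B1,S3)→cleaned(S3,B1) ✗  (C2,B2,S2)→cleaned(S2,B2) ✗  (C3,B4,S3)→cleaned(S3,B4) ✗  (C3,B5,S2)→cleaned(S2,B5) ✗  (C3,B5,S3)→cleaned(S3,B5) ✗
Counterexamples (restrictor triples failing the scope): 5.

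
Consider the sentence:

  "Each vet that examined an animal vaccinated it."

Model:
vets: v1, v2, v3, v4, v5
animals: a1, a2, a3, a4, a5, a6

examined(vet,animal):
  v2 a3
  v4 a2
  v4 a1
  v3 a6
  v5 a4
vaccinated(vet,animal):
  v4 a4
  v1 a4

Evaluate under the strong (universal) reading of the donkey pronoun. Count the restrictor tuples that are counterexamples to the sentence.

"it" takes "an animal" as antecedent — a donkey pronoun bound across the clause boundary.
Strong reading: for every (v,a) with examined(v,a), vaccinated(v,a).
Restrictor pairs: (v2,a3) ✗  (v3,a6) ✗  (v4,a1) ✗  (v4,a2) ✗  (v5,a4) ✗
Counterexamples (restrictor pairs failing the scope): 5.

5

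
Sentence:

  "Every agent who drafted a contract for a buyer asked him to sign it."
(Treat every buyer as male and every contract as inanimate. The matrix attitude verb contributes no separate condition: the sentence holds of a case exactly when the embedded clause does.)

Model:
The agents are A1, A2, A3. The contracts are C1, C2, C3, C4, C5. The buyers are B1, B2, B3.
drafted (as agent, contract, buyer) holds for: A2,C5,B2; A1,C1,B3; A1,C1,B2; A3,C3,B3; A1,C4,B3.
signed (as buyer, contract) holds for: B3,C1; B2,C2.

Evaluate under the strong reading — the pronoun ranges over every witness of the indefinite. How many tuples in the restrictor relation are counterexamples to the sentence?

"him" takes "a buyer" as antecedent and "it" takes "a contract"; both are donkey pronouns co-varying with the restrictor.
Strong reading: for every (a,c,b) with drafted(a,c,b), signed(b,c).
Restrictor triples: (A1,C1,B2)→signed(B2,C1) ✗  (A1,C1,B3)→signed(B3,C1) ✓  (A1,C4,B3)→signed(B3,C4) ✗  (A2,C5,B2)→signed(B2,C5) ✗  (A3,C3,B3)→signed(B3,C3) ✗
Counterexamples (restrictor triples failing the scope): 4.

4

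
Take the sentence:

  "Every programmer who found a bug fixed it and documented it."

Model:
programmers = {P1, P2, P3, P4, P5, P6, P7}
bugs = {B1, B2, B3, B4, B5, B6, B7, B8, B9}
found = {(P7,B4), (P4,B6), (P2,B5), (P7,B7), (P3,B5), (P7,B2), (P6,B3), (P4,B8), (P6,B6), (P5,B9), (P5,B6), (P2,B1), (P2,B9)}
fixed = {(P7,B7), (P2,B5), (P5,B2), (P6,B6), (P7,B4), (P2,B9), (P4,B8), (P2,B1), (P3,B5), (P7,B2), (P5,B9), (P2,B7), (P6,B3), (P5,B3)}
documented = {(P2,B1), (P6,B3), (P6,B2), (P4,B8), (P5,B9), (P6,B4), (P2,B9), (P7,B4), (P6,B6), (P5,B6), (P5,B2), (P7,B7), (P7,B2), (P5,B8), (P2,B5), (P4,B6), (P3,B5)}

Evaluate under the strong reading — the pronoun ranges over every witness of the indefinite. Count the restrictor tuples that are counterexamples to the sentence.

2

"it" takes "a bug" as antecedent — a donkey pronoun bound across the clause boundary.
Strong reading: for every (p,b) with found(p,b), fixed(p,b) ∧ documented(p,b).
Restrictor pairs: (P2,B1) ✓  (P2,B5) ✓  (P2,B9) ✓  (P3,B5) ✓  (P4,B6) ✗  (P4,B8) ✓  (P5,B6) ✗  (P5,B9) ✓  (P6,B3) ✓  (P6,B6) ✓  (P7,B2) ✓  (P7,B4) ✓  (P7,B7) ✓
Counterexamples (restrictor pairs failing the scope): 2.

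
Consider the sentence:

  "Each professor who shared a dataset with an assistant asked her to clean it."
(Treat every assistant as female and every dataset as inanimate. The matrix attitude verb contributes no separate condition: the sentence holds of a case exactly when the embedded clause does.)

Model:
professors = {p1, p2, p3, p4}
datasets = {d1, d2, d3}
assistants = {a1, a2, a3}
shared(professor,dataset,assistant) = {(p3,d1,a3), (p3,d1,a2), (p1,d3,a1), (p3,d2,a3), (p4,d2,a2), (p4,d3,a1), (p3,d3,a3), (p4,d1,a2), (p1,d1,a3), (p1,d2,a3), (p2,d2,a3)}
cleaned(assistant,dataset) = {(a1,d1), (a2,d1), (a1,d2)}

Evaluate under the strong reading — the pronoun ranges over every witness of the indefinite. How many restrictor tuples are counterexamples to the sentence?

9

"her" takes "an assistant" as antecedent and "it" takes "a dataset"; both are donkey pronouns co-varying with the restrictor.
Strong reading: for every (p,d,a) with shared(p,d,a), cleaned(a,d).
Restrictor triples: (p1,d1,a3)→cleaned(a3,d1) ✗  (p1,d2,a3)→cleaned(a3,d2) ✗  (p1,d3,a1)→cleaned(a1,d3) ✗  (p2,d2,a3)→cleaned(a3,d2) ✗  (p3,d1,a2)→cleaned(a2,d1) ✓  (p3,d1,a3)→cleaned(a3,d1) ✗  (p3,d2,a3)→cleaned(a3,d2) ✗  (p3,d3,a3)→cleaned(a3,d3) ✗  (p4,d1,a2)→cleaned(a2,d1) ✓  (p4,d2,a2)→cleaned(a2,d2) ✗  (p4,d3,a1)→cleaned(a1,d3) ✗
Counterexamples (restrictor triples failing the scope): 9.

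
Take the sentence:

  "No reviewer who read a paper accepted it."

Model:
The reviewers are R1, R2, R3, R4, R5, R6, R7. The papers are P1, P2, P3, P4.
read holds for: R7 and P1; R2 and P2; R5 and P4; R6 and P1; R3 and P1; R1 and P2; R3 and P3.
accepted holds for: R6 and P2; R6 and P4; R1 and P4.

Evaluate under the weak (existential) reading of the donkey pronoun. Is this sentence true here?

True

"it" takes "a paper" as antecedent — a donkey pronoun bound across the clause boundary.
Truth condition: for no (r,p) with read(r,p) does accepted(r,p) hold.
Restrictor pairs — does the scope hold? (R1,P2):fails  (R2,P2):fails  (R3,P1):fails  (R3,P3):fails  (R5,P4):fails  (R6,P1):fails  (R7,P1):fails
Scope holds for no restrictor pair, so the sentence is true.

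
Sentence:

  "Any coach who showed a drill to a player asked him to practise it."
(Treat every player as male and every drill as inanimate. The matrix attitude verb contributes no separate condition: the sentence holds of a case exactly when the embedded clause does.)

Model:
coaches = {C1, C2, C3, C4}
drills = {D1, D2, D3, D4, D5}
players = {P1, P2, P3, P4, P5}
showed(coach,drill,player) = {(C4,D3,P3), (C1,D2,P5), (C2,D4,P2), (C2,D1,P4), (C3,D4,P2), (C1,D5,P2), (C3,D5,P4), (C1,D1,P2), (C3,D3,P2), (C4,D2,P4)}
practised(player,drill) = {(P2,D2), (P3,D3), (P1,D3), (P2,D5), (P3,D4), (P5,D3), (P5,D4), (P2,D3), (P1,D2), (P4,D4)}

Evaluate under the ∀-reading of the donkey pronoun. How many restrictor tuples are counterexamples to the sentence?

7

"him" takes "a player" as antecedent and "it" takes "a drill"; both are donkey pronouns co-varying with the restrictor.
Strong reading: for every (c,d,p) with showed(c,d,p), practised(p,d).
Restrictor triples: (C1,D1,P2)→practised(P2,D1) ✗  (C1,D2,P5)→practised(P5,D2) ✗  (C1,D5,P2)→practised(P2,D5) ✓  (C2,D1,P4)→practised(P4,D1) ✗  (C2,D4,P2)→practised(P2,D4) ✗  (C3,D3,P2)→practised(P2,D3) ✓  (C3,D4,P2)→practised(P2,D4) ✗  (C3,D5,P4)→practised(P4,D5) ✗  (C4,D2,P4)→practised(P4,D2) ✗  (C4,D3,P3)→practised(P3,D3) ✓
Counterexamples (restrictor triples failing the scope): 7.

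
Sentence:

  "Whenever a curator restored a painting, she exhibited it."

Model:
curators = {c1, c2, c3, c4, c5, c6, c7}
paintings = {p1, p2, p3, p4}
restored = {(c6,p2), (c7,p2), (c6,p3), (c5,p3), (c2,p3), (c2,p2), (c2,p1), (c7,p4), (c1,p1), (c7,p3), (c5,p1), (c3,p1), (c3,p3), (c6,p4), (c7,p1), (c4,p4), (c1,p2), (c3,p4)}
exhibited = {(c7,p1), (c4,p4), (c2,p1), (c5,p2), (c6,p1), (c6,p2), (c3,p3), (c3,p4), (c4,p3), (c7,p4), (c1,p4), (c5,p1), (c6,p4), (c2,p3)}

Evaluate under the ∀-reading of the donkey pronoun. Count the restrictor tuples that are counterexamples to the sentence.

8

"it" takes "a painting" as antecedent — a donkey pronoun bound across the clause boundary.
Strong reading: for every (c,p) with restored(c,p), exhibited(c,p).
Restrictor pairs: (c1,p1) ✗  (c1,p2) ✗  (c2,p1) ✓  (c2,p2) ✗  (c2,p3) ✓  (c3,p1) ✗  (c3,p3) ✓  (c3,p4) ✓  (c4,p4) ✓  (c5,p1) ✓  (c5,p3) ✗  (c6,p2) ✓  (c6,p3) ✗  (c6,p4) ✓  (c7,p1) ✓  (c7,p2) ✗  (c7,p3) ✗  (c7,p4) ✓
Counterexamples (restrictor pairs failing the scope): 8.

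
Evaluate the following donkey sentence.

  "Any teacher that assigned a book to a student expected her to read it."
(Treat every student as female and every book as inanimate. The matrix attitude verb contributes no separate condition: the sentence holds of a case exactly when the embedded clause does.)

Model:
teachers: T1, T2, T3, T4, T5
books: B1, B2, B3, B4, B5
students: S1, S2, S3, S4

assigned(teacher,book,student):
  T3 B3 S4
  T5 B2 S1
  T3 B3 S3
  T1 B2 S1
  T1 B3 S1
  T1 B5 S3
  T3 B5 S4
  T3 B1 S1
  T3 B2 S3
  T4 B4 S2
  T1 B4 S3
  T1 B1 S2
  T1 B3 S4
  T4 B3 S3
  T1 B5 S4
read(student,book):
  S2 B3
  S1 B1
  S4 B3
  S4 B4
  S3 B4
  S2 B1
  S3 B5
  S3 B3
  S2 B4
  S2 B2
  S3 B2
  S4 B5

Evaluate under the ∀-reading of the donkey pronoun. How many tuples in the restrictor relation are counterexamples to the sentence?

3

"her" takes "a student" as antecedent and "it" takes "a book"; both are donkey pronouns co-varying with the restrictor.
Strong reading: for every (t,b,s) with assigned(t,b,s), read(s,b).
Restrictor triples: (T1,B1,S2)→read(S2,B1) ✓  (T1,B2,S1)→read(S1,B2) ✗  (T1,B3,S1)→read(S1,B3) ✗  (T1,B3,S4)→read(S4,B3) ✓  (T1,B4,S3)→read(S3,B4) ✓  (T1,B5,S3)→read(S3,B5) ✓  (T1,B5,S4)→read(S4,B5) ✓  (T3,B1,S1)→read(S1,B1) ✓  (T3,B2,S3)→read(S3,B2) ✓  (T3,B3,S3)→read(S3,B3) ✓  (T3,B3,S4)→read(S4,B3) ✓  (T3,B5,S4)→read(S4,B5) ✓  (T4,B3,S3)→read(S3,B3) ✓  (T4,B4,S2)→read(S2,B4) ✓  (T5,B2,S1)→read(S1,B2) ✗
Counterexamples (restrictor triples failing the scope): 3.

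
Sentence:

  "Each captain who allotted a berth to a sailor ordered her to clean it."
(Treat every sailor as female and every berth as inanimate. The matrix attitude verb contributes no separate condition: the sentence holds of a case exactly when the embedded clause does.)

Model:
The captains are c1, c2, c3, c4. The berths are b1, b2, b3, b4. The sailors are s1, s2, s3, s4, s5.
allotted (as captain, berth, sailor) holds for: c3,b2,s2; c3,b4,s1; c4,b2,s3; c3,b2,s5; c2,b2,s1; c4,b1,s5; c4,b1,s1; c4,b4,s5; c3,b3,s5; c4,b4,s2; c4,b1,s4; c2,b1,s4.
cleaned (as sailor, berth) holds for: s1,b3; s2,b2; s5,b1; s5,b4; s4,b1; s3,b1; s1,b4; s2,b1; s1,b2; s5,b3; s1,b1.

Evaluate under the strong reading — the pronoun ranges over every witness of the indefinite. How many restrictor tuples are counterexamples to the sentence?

"her" takes "a sailor" as antecedent and "it" takes "a berth"; both are donkey pronouns co-varying with the restrictor.
Strong reading: for every (c,b,s) with allotted(c,b,s), cleaned(s,b).
Restrictor triples: (c2,b1,s4)→cleaned(s4,b1) ✓  (c2,b2,s1)→cleaned(s1,b2) ✓  (c3,b2,s2)→cleaned(s2,b2) ✓  (c3,b2,s5)→cleaned(s5,b2) ✗  (c3,b3,s5)→cleaned(s5,b3) ✓  (c3,b4,s1)→cleaned(s1,b4) ✓  (c4,b1,s1)→cleaned(s1,b1) ✓  (c4,b1,s4)→cleaned(s4,b1) ✓  (c4,b1,s5)→cleaned(s5,b1) ✓  (c4,b2,s3)→cleaned(s3,b2) ✗  (c4,b4,s2)→cleaned(s2,b4) ✗  (c4,b4,s5)→cleaned(s5,b4) ✓
Counterexamples (restrictor triples failing the scope): 3.

3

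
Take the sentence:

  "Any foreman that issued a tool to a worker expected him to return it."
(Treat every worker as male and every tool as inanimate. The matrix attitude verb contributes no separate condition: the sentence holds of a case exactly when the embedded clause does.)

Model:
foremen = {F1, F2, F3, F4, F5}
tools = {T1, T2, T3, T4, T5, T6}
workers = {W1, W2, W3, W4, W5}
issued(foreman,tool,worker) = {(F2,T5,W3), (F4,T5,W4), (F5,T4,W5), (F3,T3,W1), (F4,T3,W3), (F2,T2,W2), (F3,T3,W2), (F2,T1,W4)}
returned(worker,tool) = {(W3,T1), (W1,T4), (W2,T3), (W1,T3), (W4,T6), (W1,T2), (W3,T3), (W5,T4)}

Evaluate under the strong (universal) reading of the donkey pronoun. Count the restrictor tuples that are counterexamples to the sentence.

"him" takes "a worker" as antecedent and "it" takes "a tool"; both are donkey pronouns co-varying with the restrictor.
Strong reading: for every (f,t,w) with issued(f,t,w), returned(w,t).
Restrictor triples: (F2,T1,W4)→returned(W4,T1) ✗  (F2,T2,W2)→returned(W2,T2) ✗  (F2,T5,W3)→returned(W3,T5) ✗  (F3,T3,W1)→returned(W1,T3) ✓  (F3,T3,W2)→returned(W2,T3) ✓  (F4,T3,W3)→returned(W3,T3) ✓  (F4,T5,W4)→returned(W4,T5) ✗  (F5,T4,W5)→returned(W5,T4) ✓
Counterexamples (restrictor triples failing the scope): 4.

4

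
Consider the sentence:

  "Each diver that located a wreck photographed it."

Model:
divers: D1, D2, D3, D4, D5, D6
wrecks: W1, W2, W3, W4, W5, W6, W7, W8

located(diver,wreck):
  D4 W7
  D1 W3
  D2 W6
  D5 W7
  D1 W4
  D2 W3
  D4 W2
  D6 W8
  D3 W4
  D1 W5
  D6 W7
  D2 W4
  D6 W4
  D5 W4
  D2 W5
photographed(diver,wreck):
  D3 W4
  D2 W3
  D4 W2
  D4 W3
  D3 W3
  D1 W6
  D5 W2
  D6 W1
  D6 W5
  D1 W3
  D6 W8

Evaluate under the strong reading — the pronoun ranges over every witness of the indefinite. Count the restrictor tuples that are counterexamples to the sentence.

"it" takes "a wreck" as antecedent — a donkey pronoun bound across the clause boundary.
Strong reading: for every (d,w) with located(d,w), photographed(d,w).
Restrictor pairs: (D1,W3) ✓  (D1,W4) ✗  (D1,W5) ✗  (D2,W3) ✓  (D2,W4) ✗  (D2,W5) ✗  (D2,W6) ✗  (D3,W4) ✓  (D4,W2) ✓  (D4,W7) ✗  (D5,W4) ✗  (D5,W7) ✗  (D6,W4) ✗  (D6,W7) ✗  (D6,W8) ✓
Counterexamples (restrictor pairs failing the scope): 10.

10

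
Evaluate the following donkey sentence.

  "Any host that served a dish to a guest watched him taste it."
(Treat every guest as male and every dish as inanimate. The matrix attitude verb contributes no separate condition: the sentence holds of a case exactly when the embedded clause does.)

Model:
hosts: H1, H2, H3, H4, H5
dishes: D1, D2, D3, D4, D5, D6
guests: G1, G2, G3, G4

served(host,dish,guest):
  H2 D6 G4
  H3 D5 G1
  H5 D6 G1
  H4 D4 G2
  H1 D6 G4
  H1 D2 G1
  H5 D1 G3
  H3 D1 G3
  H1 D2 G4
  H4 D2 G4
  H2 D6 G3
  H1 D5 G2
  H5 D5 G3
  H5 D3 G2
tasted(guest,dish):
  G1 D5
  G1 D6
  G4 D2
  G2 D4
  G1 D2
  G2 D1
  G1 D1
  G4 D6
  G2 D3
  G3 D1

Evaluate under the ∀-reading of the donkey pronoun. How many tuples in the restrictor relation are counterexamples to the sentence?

"him" takes "a guest" as antecedent and "it" takes "a dish"; both are donkey pronouns co-varying with the restrictor.
Strong reading: for every (h,d,g) with served(h,d,g), tasted(g,d).
Restrictor triples: (H1,D2,G1)→tasted(G1,D2) ✓  (H1,D2,G4)→tasted(G4,D2) ✓  (H1,D5,G2)→tasted(G2,D5) ✗  (H1,D6,G4)→tasted(G4,D6) ✓  (H2,D6,G3)→tasted(G3,D6) ✗  (H2,D6,G4)→tasted(G4,D6) ✓  (H3,D1,G3)→tasted(G3,D1) ✓  (H3,D5,G1)→tasted(G1,D5) ✓  (H4,D2,G4)→tasted(G4,D2) ✓  (H4,D4,G2)→tasted(G2,D4) ✓  (H5,D1,G3)→tasted(G3,D1) ✓  (H5,D3,G2)→tasted(G2,D3) ✓  (H5,D5,G3)→tasted(G3,D5) ✗  (H5,D6,G1)→tasted(G1,D6) ✓
Counterexamples (restrictor triples failing the scope): 3.

3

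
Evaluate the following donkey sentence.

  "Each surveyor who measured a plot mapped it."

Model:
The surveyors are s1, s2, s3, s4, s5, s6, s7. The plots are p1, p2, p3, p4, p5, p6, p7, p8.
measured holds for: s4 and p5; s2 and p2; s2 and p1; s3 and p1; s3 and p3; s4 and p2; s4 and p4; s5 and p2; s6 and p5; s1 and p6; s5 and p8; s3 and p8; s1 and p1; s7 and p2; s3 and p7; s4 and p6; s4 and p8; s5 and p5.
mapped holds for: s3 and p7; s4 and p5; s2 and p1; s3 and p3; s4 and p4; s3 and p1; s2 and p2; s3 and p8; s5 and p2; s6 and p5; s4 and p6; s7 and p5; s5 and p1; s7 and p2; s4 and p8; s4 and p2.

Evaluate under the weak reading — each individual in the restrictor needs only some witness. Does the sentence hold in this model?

"it" takes "a plot" as antecedent — a donkey pronoun bound across the clause boundary.
Weak reading: every surveyor s with some measured-plot has at least one measured-plot p such that mapped(s,p).
Per surveyor: s1:✗  s2:✓  s3:✓  s4:✓  s5:✓  s6:✓  s7:✓
s1 has no witness among its measured-plots.

False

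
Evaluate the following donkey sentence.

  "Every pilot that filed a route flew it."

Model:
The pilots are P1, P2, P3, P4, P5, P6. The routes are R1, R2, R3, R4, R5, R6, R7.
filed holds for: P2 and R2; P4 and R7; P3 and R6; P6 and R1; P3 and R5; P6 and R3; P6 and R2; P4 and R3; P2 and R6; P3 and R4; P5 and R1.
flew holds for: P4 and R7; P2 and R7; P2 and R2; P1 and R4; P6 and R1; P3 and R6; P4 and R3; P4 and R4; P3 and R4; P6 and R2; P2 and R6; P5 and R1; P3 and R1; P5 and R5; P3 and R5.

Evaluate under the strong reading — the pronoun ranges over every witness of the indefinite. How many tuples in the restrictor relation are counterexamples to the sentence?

"it" takes "a route" as antecedent — a donkey pronoun bound across the clause boundary.
Strong reading: for every (p,r) with filed(p,r), flew(p,r).
Restrictor pairs: (P2,R2) ✓  (P2,R6) ✓  (P3,R4) ✓  (P3,R5) ✓  (P3,R6) ✓  (P4,R3) ✓  (P4,R7) ✓  (P5,R1) ✓  (P6,R1) ✓  (P6,R2) ✓  (P6,R3) ✗
Counterexamples (restrictor pairs failing the scope): 1.

1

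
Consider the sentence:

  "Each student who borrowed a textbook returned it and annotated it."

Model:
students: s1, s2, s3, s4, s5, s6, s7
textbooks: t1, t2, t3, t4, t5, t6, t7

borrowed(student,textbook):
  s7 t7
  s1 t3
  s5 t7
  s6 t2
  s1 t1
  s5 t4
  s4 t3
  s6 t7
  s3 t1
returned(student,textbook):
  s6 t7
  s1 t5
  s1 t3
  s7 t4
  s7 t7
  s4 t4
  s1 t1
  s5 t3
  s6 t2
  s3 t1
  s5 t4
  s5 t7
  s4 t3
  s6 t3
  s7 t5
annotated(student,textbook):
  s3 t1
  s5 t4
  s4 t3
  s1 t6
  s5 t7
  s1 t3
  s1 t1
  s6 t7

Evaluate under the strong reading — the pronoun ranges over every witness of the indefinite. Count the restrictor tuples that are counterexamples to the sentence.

"it" takes "a textbook" as antecedent — a donkey pronoun bound across the clause boundary.
Strong reading: for every (s,t) with borrowed(s,t), returned(s,t) ∧ annotated(s,t).
Restrictor pairs: (s1,t1) ✓  (s1,t3) ✓  (s3,t1) ✓  (s4,t3) ✓  (s5,t4) ✓  (s5,t7) ✓  (s6,t2) ✗  (s6,t7) ✓  (s7,t7) ✗
Counterexamples (restrictor pairs failing the scope): 2.

2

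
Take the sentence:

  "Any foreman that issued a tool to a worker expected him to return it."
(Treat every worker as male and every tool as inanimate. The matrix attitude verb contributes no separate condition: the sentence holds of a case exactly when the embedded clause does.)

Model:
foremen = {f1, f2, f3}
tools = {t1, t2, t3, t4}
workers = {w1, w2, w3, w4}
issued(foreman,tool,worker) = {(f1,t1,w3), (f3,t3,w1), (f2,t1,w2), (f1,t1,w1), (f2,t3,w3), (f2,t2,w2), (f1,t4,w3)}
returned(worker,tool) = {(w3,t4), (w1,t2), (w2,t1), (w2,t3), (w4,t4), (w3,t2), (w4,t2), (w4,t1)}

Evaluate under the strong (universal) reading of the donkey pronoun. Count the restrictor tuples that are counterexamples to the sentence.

5

"him" takes "a worker" as antecedent and "it" takes "a tool"; both are donkey pronouns co-varying with the restrictor.
Strong reading: for every (f,t,w) with issued(f,t,w), returned(w,t).
Restrictor triples: (f1,t1,w1)→returned(w1,t1) ✗  (f1,t1,w3)→returned(w3,t1) ✗  (f1,t4,w3)→returned(w3,t4) ✓  (f2,t1,w2)→returned(w2,t1) ✓  (f2,t2,w2)→returned(w2,t2) ✗  (f2,t3,w3)→returned(w3,t3) ✗  (f3,t3,w1)→returned(w1,t3) ✗
Counterexamples (restrictor triples failing the scope): 5.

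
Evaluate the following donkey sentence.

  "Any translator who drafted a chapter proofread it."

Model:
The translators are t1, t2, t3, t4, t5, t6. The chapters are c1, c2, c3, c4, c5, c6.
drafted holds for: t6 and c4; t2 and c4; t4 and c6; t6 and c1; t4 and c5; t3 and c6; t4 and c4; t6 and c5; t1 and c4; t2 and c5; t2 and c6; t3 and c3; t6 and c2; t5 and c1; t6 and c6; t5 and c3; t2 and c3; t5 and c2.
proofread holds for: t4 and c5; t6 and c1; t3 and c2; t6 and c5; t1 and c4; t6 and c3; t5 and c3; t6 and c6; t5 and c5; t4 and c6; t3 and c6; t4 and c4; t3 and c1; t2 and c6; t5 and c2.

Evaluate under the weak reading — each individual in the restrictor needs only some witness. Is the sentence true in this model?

"it" takes "a chapter" as antecedent — a donkey pronoun bound across the clause boundary.
Weak reading: every translator t with some drafted-chapter has at least one drafted-chapter c such that proofread(t,c).
Per translator: t1:✓  t2:✓  t3:✓  t4:✓  t5:✓  t6:✓
Every translator in the restrictor has a witness.

True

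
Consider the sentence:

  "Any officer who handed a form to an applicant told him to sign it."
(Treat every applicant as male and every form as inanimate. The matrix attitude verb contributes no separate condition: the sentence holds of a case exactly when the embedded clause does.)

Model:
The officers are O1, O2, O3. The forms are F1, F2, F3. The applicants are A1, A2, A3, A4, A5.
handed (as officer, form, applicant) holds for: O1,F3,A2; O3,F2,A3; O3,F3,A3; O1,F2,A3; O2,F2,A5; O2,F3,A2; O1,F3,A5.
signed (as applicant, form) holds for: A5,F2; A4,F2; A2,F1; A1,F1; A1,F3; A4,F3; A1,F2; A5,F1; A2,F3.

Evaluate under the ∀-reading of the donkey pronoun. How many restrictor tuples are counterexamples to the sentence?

"him" takes "an applicant" as antecedent and "it" takes "a form"; both are donkey pronouns co-varying with the restrictor.
Strong reading: for every (o,f,a) with handed(o,f,a), signed(a,f).
Restrictor triples: (O1,F2,A3)→signed(A3,F2) ✗  (O1,F3,A2)→signed(A2,F3) ✓  (O1,F3,A5)→signed(A5,F3) ✗  (O2,F2,A5)→signed(A5,F2) ✓  (O2,F3,A2)→signed(A2,F3) ✓  (O3,F2,A3)→signed(A3,F2) ✗  (O3,F3,A3)→signed(A3,F3) ✗
Counterexamples (restrictor triples failing the scope): 4.

4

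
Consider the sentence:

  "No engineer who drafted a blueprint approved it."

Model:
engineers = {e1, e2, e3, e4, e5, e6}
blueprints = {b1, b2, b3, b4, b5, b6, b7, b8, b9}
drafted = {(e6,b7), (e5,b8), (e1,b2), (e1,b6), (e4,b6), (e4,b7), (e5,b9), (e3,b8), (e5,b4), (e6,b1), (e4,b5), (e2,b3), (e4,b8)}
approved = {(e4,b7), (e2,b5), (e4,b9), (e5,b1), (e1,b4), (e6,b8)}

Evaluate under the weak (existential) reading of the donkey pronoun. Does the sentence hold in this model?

False

"it" takes "a blueprint" as antecedent — a donkey pronoun bound across the clause boundary.
Truth condition: for no (e,b) with drafted(e,b) does approved(e,b) hold.
Restrictor pairs — does the scope hold? (e1,b2):fails  (e1,b6):fails  (e2,b3):fails  (e3,b8):fails  (e4,b5):fails  (e4,b6):fails  (e4,b7):holds  (e4,b8):fails  (e5,b4):fails  (e5,b8):fails  (e5,b9):fails  (e6,b1):fails  (e6,b7):fails
Scope holds for 1 pair(s), so the sentence is false.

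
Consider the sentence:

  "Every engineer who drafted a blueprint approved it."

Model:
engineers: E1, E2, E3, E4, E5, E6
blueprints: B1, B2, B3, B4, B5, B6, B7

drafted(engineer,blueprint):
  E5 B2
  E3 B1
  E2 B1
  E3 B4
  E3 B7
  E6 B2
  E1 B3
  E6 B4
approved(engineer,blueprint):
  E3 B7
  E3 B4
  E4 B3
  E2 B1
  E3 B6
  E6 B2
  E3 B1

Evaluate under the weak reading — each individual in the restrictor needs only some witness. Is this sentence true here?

"it" takes "a blueprint" as antecedent — a donkey pronoun bound across the clause boundary.
Weak reading: every engineer e with some drafted-blueprint has at least one drafted-blueprint b such that approved(e,b).
Per engineer: E1:✗  E2:✓  E3:✓  E5:✗  E6:✓
E1 has no witness among its drafted-blueprints.

False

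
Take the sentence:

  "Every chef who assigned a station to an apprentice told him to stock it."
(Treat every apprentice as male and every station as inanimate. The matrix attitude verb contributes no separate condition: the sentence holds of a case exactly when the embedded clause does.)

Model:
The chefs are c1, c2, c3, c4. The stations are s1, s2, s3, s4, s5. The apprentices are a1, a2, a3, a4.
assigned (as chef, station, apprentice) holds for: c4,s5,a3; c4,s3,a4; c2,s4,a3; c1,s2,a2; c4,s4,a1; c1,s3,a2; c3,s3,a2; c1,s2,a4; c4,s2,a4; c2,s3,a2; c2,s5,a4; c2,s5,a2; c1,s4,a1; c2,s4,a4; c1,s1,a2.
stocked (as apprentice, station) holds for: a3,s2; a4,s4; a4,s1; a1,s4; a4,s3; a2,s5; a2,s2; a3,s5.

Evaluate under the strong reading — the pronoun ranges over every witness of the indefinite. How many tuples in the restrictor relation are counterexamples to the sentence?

"him" takes "an apprentice" as antecedent and "it" takes "a station"; both are donkey pronouns co-varying with the restrictor.
Strong reading: for every (c,s,a) with assigned(c,s,a), stocked(a,s).
Restrictor triples: (c1,s1,a2)→stocked(a2,s1) ✗  (c1,s2,a2)→stocked(a2,s2) ✓  (c1,s2,a4)→stocked(a4,s2) ✗  (c1,s3,a2)→stocked(a2,s3) ✗  (c1,s4,a1)→stocked(a1,s4) ✓  (c2,s3,a2)→stocked(a2,s3) ✗  (c2,s4,a3)→stocked(a3,s4) ✗  (c2,s4,a4)→stocked(a4,s4) ✓  (c2,s5,a2)→stocked(a2,s5) ✓  (c2,s5,a4)→stocked(a4,s5) ✗  (c3,s3,a2)→stocked(a2,s3) ✗  (c4,s2,a4)→stocked(a4,s2) ✗  (c4,s3,a4)→stocked(a4,s3) ✓  (c4,s4,a1)→stocked(a1,s4) ✓  (c4,s5,a3)→stocked(a3,s5) ✓
Counterexamples (restrictor triples failing the scope): 8.

8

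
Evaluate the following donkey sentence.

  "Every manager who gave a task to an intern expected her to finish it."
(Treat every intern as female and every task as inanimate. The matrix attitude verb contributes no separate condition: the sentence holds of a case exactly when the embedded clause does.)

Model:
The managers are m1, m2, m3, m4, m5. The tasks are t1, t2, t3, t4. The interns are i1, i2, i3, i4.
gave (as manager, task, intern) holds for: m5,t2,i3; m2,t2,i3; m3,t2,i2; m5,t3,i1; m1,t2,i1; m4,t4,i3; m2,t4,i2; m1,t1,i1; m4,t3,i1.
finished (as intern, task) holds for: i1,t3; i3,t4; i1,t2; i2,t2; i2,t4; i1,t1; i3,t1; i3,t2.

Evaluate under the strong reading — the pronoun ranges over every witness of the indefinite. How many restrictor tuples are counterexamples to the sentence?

0

"her" takes "an intern" as antecedent and "it" takes "a task"; both are donkey pronouns co-varying with the restrictor.
Strong reading: for every (m,t,i) with gave(m,t,i), finished(i,t).
Restrictor triples: (m1,t1,i1)→finished(i1,t1) ✓  (m1,t2,i1)→finished(i1,t2) ✓  (m2,t2,i3)→finished(i3,t2) ✓  (m2,t4,i2)→finished(i2,t4) ✓  (m3,t2,i2)→finished(i2,t2) ✓  (m4,t3,i1)→finished(i1,t3) ✓  (m4,t4,i3)→finished(i3,t4) ✓  (m5,t2,i3)→finished(i3,t2) ✓  (m5,t3,i1)→finished(i1,t3) ✓
Counterexamples (restrictor triples failing the scope): 0.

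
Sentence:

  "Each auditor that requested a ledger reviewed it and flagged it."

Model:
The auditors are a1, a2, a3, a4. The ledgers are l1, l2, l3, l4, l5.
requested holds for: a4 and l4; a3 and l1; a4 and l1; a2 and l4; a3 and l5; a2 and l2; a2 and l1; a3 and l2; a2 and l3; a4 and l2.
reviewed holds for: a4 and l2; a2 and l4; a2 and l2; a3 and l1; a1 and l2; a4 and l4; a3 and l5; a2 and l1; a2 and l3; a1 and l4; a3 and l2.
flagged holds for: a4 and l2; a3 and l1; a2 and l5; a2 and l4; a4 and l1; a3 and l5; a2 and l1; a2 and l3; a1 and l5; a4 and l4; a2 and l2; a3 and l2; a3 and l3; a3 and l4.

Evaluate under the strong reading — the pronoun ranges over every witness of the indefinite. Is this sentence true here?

"it" takes "a ledger" as antecedent — a donkey pronoun bound across the clause boundary.
Strong reading: for every (a,l) with requested(a,l), reviewed(a,l) ∧ flagged(a,l).
Restrictor pairs: (a2,l1) ✓  (a2,l2) ✓  (a2,l3) ✓  (a2,l4) ✓  (a3,l1) ✓  (a3,l2) ✓  (a3,l5) ✓  (a4,l1) ✗  (a4,l2) ✓  (a4,l4) ✓
Counterexample: (a4,l1) is in requested but fails the scope.

False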